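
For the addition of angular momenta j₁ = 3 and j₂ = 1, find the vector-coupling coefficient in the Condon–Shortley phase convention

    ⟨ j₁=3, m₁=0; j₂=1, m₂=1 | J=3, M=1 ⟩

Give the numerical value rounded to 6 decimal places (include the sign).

j₁+j₂−J=1  J+j₁−j₂=5  J−j₁+j₂=1  j₁+j₂+J+1=8
(j₁±m₁, j₂±m₂, J±M) = (3,3,2,0,4,2)
P² = 72
sum k=1..1:
  [1] −1/12 = -1/12
S = -1/12
C² = P²·S² = 1/2 ; C = -0.707107

−√(1/2) ≈ -0.707107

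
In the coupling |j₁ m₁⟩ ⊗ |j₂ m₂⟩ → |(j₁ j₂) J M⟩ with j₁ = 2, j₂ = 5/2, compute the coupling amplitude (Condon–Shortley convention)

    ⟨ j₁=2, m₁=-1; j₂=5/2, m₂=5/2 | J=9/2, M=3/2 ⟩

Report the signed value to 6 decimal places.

√[10·0!4!5!/10! · 1!3!5!0!6!3!] = √(172800/7)
  +(−1)^0/∏(0,0,3,5,1,0)! = 1/720  (running 1/720)
⟨..|..⟩ = √(172800/7)·(1/720) = +0.218218

+√(1/21) = +0.218218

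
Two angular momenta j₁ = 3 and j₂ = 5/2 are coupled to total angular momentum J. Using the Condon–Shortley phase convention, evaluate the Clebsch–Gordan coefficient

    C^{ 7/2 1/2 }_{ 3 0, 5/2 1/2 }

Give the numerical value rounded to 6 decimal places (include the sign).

-0.436436  (= −√(4/21))

j₁+j₂−J=2  J+j₁−j₂=4  J−j₁+j₂=3  j₁+j₂+J+1=10
(j₁±m₁, j₂±m₂, J±M) = (3,3,3,2,4,3)
P² = 6912/175
sum k=0..2:
  [0] +1/72 = 1/72
  [1] −1/8 = -1/8
  [2] +1/24 = 1/24
S = -5/72
C² = P²·S² = 4/21 ; C = -0.436436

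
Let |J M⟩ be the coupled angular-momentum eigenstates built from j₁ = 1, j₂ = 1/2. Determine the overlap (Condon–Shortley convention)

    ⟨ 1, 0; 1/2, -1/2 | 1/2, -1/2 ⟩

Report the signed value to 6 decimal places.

triangle: 1!×1!×0!/3! = 1/6
(j±m)!: 1!×1!×0!×1!×0!×1! = 1
prefactor² = (2J+1)×Δ×N² = 1/3
  k=0: +1/(0!×1!×1!×0!×0!×0!) = 1
Σ = 1  ⇒  CG² = 1/3×1² = 1/3
CG = +√(1/3) = +0.577350

+√(1/3) ≈ +0.577350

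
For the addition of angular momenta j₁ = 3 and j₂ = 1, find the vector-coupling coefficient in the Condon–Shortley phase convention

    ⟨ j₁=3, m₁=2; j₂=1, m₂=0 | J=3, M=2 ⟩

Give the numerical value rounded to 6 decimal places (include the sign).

triangle: 1!·5!·1!/8! = 120/40320
(j±m)!: 5!·1!·1!·1!·5!·1! = 14400
prefactor² = (2J+1)·Δ·N² = 300
  k=0: +1/(0!·1!·1!·1!·4!·0!) = 1/24
  k=1: −1/(1!·0!·0!·0!·5!·1!) = -1/120
Σ = 1/30  ⇒  CG² = 300·1/30² = 1/3
CG = +√(1/3) = +0.577350

+0.577350  (= +√(1/3))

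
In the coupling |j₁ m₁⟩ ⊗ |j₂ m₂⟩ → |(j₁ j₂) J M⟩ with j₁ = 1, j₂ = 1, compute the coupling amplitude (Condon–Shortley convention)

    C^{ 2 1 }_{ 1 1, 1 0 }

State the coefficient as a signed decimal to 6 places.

+0.707107

triangle: 0!×2!×2!/5! = 4/120
(j±m)!: 2!×0!×1!×1!×3!×1! = 12
prefactor² = (2J+1)×Δ×N² = 2
  k=0: +1/(0!×0!×0!×1!×2!×1!) = 1/2
Σ = 1/2  ⇒  CG² = 2×1/2² = 1/2
CG = +√(1/2) = +0.707107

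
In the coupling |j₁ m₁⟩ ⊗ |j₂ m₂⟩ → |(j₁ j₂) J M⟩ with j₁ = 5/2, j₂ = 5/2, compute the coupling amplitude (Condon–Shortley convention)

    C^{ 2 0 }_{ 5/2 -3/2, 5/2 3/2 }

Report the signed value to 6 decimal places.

−√(1/84) ≈ -0.109109

j₁+j₂−J=3  J+j₁−j₂=2  J−j₁+j₂=2  j₁+j₂+J+1=8
(j₁±m₁, j₂±m₂, J±M) = (1,4,4,1,2,2)
P² = 48/7
sum k=2..3:
  [2] +1/8 = 1/8
  [3] −1/6 = -1/6
S = -1/24
C² = P²·S² = 1/84 ; C = -0.109109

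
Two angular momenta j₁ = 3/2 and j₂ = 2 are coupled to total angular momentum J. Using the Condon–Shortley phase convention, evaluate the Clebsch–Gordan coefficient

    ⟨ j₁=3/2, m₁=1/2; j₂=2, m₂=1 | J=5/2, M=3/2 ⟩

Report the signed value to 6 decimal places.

−√(1/35) ≈ -0.169031

triangle: 1!*2!*3!/7! = 12/5040
(j±m)!: 2!*1!*3!*1!*4!*1! = 288
prefactor² = (2J+1)*Δ*N² = 144/35
  k=0: +1/(0!*1!*1!*3!*1!*0!) = 1/6
  k=1: −1/(1!*0!*0!*2!*2!*1!) = -1/4
Σ = -1/12  ⇒  CG² = 144/35*(-1/12)² = 1/35
CG = −√(1/35) = -0.169031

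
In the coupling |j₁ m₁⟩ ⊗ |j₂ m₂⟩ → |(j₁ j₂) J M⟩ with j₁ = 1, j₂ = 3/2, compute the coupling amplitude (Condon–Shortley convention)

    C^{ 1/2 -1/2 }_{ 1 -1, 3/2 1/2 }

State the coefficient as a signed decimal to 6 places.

+√(1/6) ≈ +0.408248

j₁+j₂−J=2  J+j₁−j₂=0  J−j₁+j₂=1  j₁+j₂+J+1=4
(j₁±m₁, j₂±m₂, J±M) = (0,2,2,1,0,1)
P² = 2/3
sum k=2..2:
  [2] +1/2 = 1/2
S = 1/2
C² = P²·S² = 1/6 ; C = +0.408248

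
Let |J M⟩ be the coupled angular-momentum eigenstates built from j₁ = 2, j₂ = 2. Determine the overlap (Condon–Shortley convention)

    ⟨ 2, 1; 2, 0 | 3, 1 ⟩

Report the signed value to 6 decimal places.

triangle: 1!×3!×3!/8! = 36/40320
(j±m)!: 3!×1!×2!×2!×4!×2! = 1152
prefactor² = (2J+1)×Δ×N² = 36/5
  k=0: +1/(0!×1!×1!×2!×2!×1!) = 1/4
  k=1: −1/(1!×0!×0!×1!×3!×2!) = -1/12
Σ = 1/6  ⇒  CG² = 36/5×1/6² = 1/5
CG = +√(1/5) = +0.447214

+√(1/5) = +0.447214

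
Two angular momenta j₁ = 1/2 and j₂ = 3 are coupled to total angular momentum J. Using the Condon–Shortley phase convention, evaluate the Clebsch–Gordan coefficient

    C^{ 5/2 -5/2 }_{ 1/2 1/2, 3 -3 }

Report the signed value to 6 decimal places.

+√(6/7) = +0.925820

j₁+j₂−J=1  J+j₁−j₂=0  J−j₁+j₂=5  j₁+j₂+J+1=7
(j₁±m₁, j₂±m₂, J±M) = (1,0,0,6,0,5)
P² = 86400/7
sum k=0..0:
  [0] +1/120 = 1/120
S = 1/120
C² = P²·S² = 6/7 ; C = +0.925820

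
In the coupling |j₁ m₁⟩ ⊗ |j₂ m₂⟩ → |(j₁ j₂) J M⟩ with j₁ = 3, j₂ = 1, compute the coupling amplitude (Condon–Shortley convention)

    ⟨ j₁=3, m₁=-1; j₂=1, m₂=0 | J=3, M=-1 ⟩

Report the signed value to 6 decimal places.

−√(1/12) = -0.288675

√[7·1!5!1!/8! · 2!4!1!1!2!4!] = √(48)
  +(−1)^0/∏(0,1,4,1,1,0)! = 1/24  (running 1/24)
  +(−1)^1/∏(1,0,3,0,2,1)! = -1/12  (running -1/24)
⟨..|..⟩ = √(48)·(-1/24) = -0.288675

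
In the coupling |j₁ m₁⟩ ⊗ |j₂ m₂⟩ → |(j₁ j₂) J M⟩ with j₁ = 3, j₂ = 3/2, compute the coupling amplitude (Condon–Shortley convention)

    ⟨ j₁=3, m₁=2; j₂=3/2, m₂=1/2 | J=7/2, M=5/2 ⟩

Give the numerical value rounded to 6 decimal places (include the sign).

√[8·1!5!2!/9! · 5!1!2!1!6!1!] = √(6400/7)
  +(−1)^0/∏(0,1,1,2,4,0)! = 1/48  (running 1/48)
  +(−1)^1/∏(1,0,0,1,5,1)! = -1/120  (running 1/80)
⟨..|..⟩ = √(6400/7)·(1/80) = +0.377964

+√(1/7) ≈ +0.377964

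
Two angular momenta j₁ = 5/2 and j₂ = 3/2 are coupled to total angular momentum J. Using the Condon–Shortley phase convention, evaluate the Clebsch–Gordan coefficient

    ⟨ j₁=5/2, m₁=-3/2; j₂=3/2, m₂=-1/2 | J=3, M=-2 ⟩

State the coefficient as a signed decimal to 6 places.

-0.288675  (= −√(1/12))

j₁+j₂−J=1  J+j₁−j₂=4  J−j₁+j₂=2  j₁+j₂+J+1=8
(j₁±m₁, j₂±m₂, J±M) = (1,4,1,2,1,5)
P² = 48
sum k=0..1:
  [0] +1/24 = 1/24
  [1] −1/12 = -1/12
S = -1/24
C² = P²·S² = 1/12 ; C = -0.288675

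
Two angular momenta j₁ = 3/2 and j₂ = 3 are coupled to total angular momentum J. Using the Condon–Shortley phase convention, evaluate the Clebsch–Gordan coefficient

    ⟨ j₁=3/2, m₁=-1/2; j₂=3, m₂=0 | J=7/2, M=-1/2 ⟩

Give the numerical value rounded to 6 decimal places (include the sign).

−√(2/21) ≈ -0.308607

triangle: 1!*2!*5!/9! = 240/362880
(j±m)!: 1!*2!*3!*3!*3!*4! = 10368
prefactor² = (2J+1)*Δ*N² = 384/7
  k=0: +1/(0!*1!*2!*3!*0!*2!) = 1/24
  k=1: −1/(1!*0!*1!*2!*1!*3!) = -1/12
Σ = -1/24  ⇒  CG² = 384/7*(-1/24)² = 2/21
CG = −√(2/21) = -0.308607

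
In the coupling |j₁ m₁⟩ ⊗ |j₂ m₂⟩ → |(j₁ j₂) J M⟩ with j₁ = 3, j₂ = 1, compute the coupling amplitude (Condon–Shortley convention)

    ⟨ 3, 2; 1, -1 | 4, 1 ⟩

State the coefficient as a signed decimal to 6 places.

triangle: 0!·6!·2!/9! = 1440/362880
(j±m)!: 5!·1!·0!·2!·5!·3! = 172800
prefactor² = (2J+1)·Δ·N² = 43200/7
  k=0: +1/(0!·0!·1!·0!·5!·2!) = 1/240
Σ = 1/240  ⇒  CG² = 43200/7·1/240² = 3/28
CG = +√(3/28) = +0.327327

+0.327327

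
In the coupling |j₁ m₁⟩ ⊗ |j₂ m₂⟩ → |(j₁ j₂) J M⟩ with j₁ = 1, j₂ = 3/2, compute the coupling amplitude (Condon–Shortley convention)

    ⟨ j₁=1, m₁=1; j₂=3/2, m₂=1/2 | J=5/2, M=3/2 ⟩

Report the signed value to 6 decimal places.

j₁+j₂−J=0  J+j₁−j₂=2  J−j₁+j₂=3  j₁+j₂+J+1=6
(j₁±m₁, j₂±m₂, J±M) = (2,0,2,1,4,1)
P² = 48/5
sum k=0..0:
  [0] +1/4 = 1/4
S = 1/4
C² = P²·S² = 3/5 ; C = +0.774597

+0.774597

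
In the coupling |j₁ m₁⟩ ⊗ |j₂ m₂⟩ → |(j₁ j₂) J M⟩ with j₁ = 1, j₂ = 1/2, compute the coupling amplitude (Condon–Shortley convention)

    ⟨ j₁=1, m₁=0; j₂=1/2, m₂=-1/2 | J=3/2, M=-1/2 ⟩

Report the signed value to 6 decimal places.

j₁+j₂−J=0  J+j₁−j₂=2  J−j₁+j₂=1  j₁+j₂+J+1=4
(j₁±m₁, j₂±m₂, J±M) = (1,1,0,1,1,2)
P² = 2/3
sum k=0..0:
  [0] +1/1 = 1
S = 1
C² = P²·S² = 2/3 ; C = +0.816497

+√(2/3) = +0.816497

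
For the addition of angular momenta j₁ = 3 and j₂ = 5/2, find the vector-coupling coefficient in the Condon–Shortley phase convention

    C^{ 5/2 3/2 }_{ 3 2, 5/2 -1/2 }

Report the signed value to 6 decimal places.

−√(1/14) ≈ -0.267261

triangle: 3!*3!*2!/9! = 72/362880
(j±m)!: 5!*1!*2!*3!*4!*1! = 34560
prefactor² = (2J+1)*Δ*N² = 288/7
  k=0: +1/(0!*3!*1!*2!*2!*0!) = 1/24
  k=1: −1/(1!*2!*0!*1!*3!*1!) = -1/12
Σ = -1/24  ⇒  CG² = 288/7*(-1/24)² = 1/14
CG = −√(1/14) = -0.267261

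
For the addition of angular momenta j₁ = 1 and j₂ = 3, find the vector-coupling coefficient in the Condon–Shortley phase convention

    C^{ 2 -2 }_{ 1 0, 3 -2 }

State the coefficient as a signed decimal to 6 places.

−√(5/21) = -0.487950

triangle: 2!·0!·4!/7! = 48/5040
(j±m)!: 1!·1!·1!·5!·0!·4! = 2880
prefactor² = (2J+1)·Δ·N² = 960/7
  k=1: −1/(1!·1!·0!·0!·0!·4!) = -1/24
Σ = -1/24  ⇒  CG² = 960/7·(-1/24)² = 5/21
CG = −√(5/21) = -0.487950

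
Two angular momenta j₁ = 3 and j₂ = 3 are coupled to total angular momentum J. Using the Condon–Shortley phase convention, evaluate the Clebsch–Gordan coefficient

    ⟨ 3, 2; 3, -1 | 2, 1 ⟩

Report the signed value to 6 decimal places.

−√(5/28) = -0.422577

j₁+j₂−J=4  J+j₁−j₂=2  J−j₁+j₂=2  j₁+j₂+J+1=9
(j₁±m₁, j₂±m₂, J±M) = (5,1,2,4,3,1)
P² = 320/7
sum k=0..1:
  [0] +1/48 = 1/48
  [1] −1/12 = -1/12
S = -1/16
C² = P²·S² = 5/28 ; C = -0.422577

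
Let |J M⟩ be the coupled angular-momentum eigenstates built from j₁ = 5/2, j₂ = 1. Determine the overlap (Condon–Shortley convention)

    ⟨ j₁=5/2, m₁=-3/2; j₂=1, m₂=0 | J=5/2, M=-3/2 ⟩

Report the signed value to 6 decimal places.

−√(9/35) ≈ -0.507093

j₁+j₂−J=1  J+j₁−j₂=4  J−j₁+j₂=1  j₁+j₂+J+1=7
(j₁±m₁, j₂±m₂, J±M) = (1,4,1,1,1,4)
P² = 576/35
sum k=0..1:
  [0] +1/24 = 1/24
  [1] −1/6 = -1/6
S = -1/8
C² = P²·S² = 9/35 ; C = -0.507093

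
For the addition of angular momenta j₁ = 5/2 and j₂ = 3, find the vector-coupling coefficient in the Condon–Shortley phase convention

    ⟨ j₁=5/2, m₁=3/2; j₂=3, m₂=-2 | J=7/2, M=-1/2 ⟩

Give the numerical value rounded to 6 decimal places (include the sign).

j₁+j₂−J=2  J+j₁−j₂=3  J−j₁+j₂=4  j₁+j₂+J+1=10
(j₁±m₁, j₂±m₂, J±M) = (4,1,1,5,3,4)
P² = 9216/35
sum k=0..1:
  [0] +1/24 = 1/24
  [1] −1/144 = -1/144
S = 5/144
C² = P²·S² = 20/63 ; C = +0.563436

+0.563436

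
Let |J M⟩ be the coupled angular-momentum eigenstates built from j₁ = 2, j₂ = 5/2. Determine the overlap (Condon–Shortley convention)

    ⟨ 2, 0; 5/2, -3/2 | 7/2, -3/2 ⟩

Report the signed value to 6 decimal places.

+0.534522

j₁+j₂−J=1  J+j₁−j₂=3  J−j₁+j₂=4  j₁+j₂+J+1=9
(j₁±m₁, j₂±m₂, J±M) = (2,2,1,4,2,5)
P² = 512/7
sum k=0..1:
  [0] +1/12 = 1/12
  [1] −1/48 = -1/48
S = 1/16
C² = P²·S² = 2/7 ; C = +0.534522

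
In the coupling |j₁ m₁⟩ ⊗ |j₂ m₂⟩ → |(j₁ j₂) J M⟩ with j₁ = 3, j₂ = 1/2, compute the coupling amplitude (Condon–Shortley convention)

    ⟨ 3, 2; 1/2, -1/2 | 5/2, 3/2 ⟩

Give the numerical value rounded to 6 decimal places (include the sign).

j₁+j₂−J=1  J+j₁−j₂=5  J−j₁+j₂=0  j₁+j₂+J+1=7
(j₁±m₁, j₂±m₂, J±M) = (5,1,0,1,4,1)
P² = 2880/7
sum k=0..0:
  [0] +1/24 = 1/24
S = 1/24
C² = P²·S² = 5/7 ; C = +0.845154

+√(5/7) ≈ +0.845154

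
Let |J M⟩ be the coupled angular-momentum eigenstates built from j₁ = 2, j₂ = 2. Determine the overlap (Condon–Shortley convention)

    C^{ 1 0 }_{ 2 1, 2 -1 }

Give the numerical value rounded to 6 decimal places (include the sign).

−√(1/10) = -0.316228

√[3·3!1!1!/6! · 3!1!1!3!1!1!] = √(9/10)
  +(−1)^0/∏(0,3,1,1,0,0)! = 1/6  (running 1/6)
  +(−1)^1/∏(1,2,0,0,1,1)! = -1/2  (running -1/3)
⟨..|..⟩ = √(9/10)·(-1/3) = -0.316228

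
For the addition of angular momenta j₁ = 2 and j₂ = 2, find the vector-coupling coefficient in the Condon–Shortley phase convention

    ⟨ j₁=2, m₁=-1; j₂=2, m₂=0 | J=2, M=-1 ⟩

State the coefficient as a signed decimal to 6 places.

j₁+j₂−J=2  J+j₁−j₂=2  J−j₁+j₂=2  j₁+j₂+J+1=7
(j₁±m₁, j₂±m₂, J±M) = (1,3,2,2,1,3)
P² = 8/7
sum k=1..2:
  [1] −1/2 = -1/2
  [2] +1/4 = 1/4
S = -1/4
C² = P²·S² = 1/14 ; C = -0.267261

−√(1/14) = -0.267261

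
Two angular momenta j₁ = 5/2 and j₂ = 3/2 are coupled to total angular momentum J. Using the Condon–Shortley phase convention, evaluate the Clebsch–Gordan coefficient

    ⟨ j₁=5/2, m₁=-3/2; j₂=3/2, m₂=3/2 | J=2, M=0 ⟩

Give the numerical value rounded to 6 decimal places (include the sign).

j₁+j₂−J=2  J+j₁−j₂=3  J−j₁+j₂=1  j₁+j₂+J+1=7
(j₁±m₁, j₂±m₂, J±M) = (1,4,3,0,2,2)
P² = 48/7
sum k=2..2:
  [2] +1/4 = 1/4
S = 1/4
C² = P²·S² = 3/7 ; C = +0.654654

+√(3/7) = +0.654654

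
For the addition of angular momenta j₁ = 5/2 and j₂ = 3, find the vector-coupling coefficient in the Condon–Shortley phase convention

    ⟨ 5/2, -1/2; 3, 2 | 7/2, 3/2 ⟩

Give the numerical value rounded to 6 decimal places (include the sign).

+0.308607  (= +√(2/21))

√[8·2!3!4!/10! · 2!3!5!1!5!2!] = √(1536/7)
  +(−1)^1/∏(1,1,2,4,1,0)! = -1/48  (running -1/48)
  +(−1)^2/∏(2,0,1,3,2,1)! = 1/24  (running 1/48)
⟨..|..⟩ = √(1536/7)·(1/48) = +0.308607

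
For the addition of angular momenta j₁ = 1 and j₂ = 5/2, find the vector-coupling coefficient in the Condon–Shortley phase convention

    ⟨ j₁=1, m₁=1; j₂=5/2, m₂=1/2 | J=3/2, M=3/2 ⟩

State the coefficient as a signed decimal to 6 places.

+√(1/15) = +0.258199

j₁+j₂−J=2  J+j₁−j₂=0  J−j₁+j₂=3  j₁+j₂+J+1=6
(j₁±m₁, j₂±m₂, J±M) = (2,0,3,2,3,0)
P² = 48/5
sum k=0..0:
  [0] +1/12 = 1/12
S = 1/12
C² = P²·S² = 1/15 ; C = +0.258199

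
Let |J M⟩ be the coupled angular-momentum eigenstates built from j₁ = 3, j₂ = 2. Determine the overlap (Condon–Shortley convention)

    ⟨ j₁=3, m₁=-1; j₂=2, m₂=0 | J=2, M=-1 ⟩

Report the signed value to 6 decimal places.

+0.377964

√[5·3!3!1!/8! · 2!4!2!2!1!3!] = √(36/7)
  +(−1)^1/∏(1,2,3,1,0,0)! = -1/12  (running -1/12)
  +(−1)^2/∏(2,1,2,0,1,1)! = 1/4  (running 1/6)
⟨..|..⟩ = √(36/7)·(1/6) = +0.377964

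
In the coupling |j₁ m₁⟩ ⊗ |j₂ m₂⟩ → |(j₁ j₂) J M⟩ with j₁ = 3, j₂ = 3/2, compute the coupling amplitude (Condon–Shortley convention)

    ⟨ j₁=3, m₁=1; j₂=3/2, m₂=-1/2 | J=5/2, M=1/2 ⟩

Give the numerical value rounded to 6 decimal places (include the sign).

−√(1/70) = -0.119523

√[6·2!4!1!/8! · 4!2!1!2!3!2!] = √(288/35)
  +(−1)^0/∏(0,2,2,1,2,0)! = 1/8  (running 1/8)
  +(−1)^1/∏(1,1,1,0,3,1)! = -1/6  (running -1/24)
⟨..|..⟩ = √(288/35)·(-1/24) = -0.119523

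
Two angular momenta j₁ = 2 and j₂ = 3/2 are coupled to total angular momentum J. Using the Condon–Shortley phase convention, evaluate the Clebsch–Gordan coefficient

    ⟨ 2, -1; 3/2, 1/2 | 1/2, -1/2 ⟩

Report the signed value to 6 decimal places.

triangle: 3!·1!·0!/5! = 6/120
(j±m)!: 1!·3!·2!·1!·0!·1! = 12
prefactor² = (2J+1)·Δ·N² = 6/5
  k=2: +1/(2!·1!·1!·0!·0!·0!) = 1/2
Σ = 1/2  ⇒  CG² = 6/5·1/2² = 3/10
CG = +√(3/10) = +0.547723

+√(3/10) = +0.547723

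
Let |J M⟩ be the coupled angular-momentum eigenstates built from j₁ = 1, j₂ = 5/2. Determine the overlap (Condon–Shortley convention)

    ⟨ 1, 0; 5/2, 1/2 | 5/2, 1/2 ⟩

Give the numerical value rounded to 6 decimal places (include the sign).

triangle: 1!×1!×4!/7! = 24/5040
(j±m)!: 1!×1!×3!×2!×3!×2! = 144
prefactor² = (2J+1)×Δ×N² = 144/35
  k=0: +1/(0!×1!×1!×3!×0!×1!) = 1/6
  k=1: −1/(1!×0!×0!×2!×1!×2!) = -1/4
Σ = -1/12  ⇒  CG² = 144/35×(-1/12)² = 1/35
CG = −√(1/35) = -0.169031

−√(1/35) = -0.169031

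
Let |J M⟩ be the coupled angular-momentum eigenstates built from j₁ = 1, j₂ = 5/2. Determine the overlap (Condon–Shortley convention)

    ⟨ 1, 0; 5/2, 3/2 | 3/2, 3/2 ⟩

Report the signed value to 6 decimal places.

−√(4/15) = -0.516398

j₁+j₂−J=2  J+j₁−j₂=0  J−j₁+j₂=3  j₁+j₂+J+1=6
(j₁±m₁, j₂±m₂, J±M) = (1,1,4,1,3,0)
P² = 48/5
sum k=1..1:
  [1] −1/6 = -1/6
S = -1/6
C² = P²·S² = 4/15 ; C = -0.516398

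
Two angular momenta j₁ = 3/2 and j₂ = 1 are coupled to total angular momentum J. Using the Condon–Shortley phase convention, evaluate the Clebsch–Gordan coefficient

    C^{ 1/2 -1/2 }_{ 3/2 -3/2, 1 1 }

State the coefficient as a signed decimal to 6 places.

j₁+j₂−J=2  J+j₁−j₂=1  J−j₁+j₂=0  j₁+j₂+J+1=4
(j₁±m₁, j₂±m₂, J±M) = (0,3,2,0,0,1)
P² = 2
sum k=2..2:
  [2] +1/2 = 1/2
S = 1/2
C² = P²·S² = 1/2 ; C = +0.707107

+0.707107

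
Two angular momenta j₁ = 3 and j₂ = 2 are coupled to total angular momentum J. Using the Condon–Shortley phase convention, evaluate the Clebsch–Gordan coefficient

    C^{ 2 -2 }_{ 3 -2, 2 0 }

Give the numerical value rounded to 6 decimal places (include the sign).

+0.597614  (= +√(5/14))

triangle: 3!×3!×1!/8! = 36/40320
(j±m)!: 1!×5!×2!×2!×0!×4! = 11520
prefactor² = (2J+1)×Δ×N² = 360/7
  k=2: +1/(2!×1!×3!×0!×0!×1!) = 1/12
Σ = 1/12  ⇒  CG² = 360/7×1/12² = 5/14
CG = +√(5/14) = +0.597614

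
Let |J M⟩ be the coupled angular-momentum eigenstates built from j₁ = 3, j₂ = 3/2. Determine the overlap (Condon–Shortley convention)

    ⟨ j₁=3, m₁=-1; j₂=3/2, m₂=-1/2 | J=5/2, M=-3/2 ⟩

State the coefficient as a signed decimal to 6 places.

−√(7/20) = -0.591608

triangle: 2!×4!×1!/8! = 48/40320
(j±m)!: 2!×4!×1!×2!×1!×4! = 2304
prefactor² = (2J+1)×Δ×N² = 576/35
  k=0: +1/(0!×2!×4!×1!×0!×0!) = 1/48
  k=1: −1/(1!×1!×3!×0!×1!×1!) = -1/6
Σ = -7/48  ⇒  CG² = 576/35×(-7/48)² = 7/20
CG = −√(7/20) = -0.591608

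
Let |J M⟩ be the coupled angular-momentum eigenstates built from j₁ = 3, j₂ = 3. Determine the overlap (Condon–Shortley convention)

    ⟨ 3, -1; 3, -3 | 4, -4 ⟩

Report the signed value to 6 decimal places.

√[9·2!4!4!/11! · 2!4!0!6!0!8!] = √(3981312/11)
  +(−1)^0/∏(0,2,4,0,0,4)! = 1/1152  (running 1/1152)
⟨..|..⟩ = √(3981312/11)·(1/1152) = +0.522233

+√(3/11) ≈ +0.522233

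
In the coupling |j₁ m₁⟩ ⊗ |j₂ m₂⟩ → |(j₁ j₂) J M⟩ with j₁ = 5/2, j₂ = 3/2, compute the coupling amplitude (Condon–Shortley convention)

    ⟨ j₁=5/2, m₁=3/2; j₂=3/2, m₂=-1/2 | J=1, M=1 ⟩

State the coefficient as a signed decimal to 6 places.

-0.547723  (= −√(3/10))

j₁+j₂−J=3  J+j₁−j₂=2  J−j₁+j₂=0  j₁+j₂+J+1=6
(j₁±m₁, j₂±m₂, J±M) = (4,1,1,2,2,0)
P² = 24/5
sum k=1..1:
  [1] −1/4 = -1/4
S = -1/4
C² = P²·S² = 3/10 ; C = -0.547723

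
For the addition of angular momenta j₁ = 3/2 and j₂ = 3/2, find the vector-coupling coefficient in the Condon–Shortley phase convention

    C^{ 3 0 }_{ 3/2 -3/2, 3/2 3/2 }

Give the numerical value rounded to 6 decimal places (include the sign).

+0.223607  (= +√(1/20))

√[7·0!3!3!/7! · 0!3!3!0!3!3!] = √(324/5)
  +(−1)^0/∏(0,0,3,3,0,0)! = 1/36  (running 1/36)
⟨..|..⟩ = √(324/5)·(1/36) = +0.223607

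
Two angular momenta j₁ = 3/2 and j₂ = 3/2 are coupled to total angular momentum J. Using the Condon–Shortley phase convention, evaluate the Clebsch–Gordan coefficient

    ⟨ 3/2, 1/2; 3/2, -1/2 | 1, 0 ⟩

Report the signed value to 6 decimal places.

−√(1/20) = -0.223607

triangle: 2!·1!·1!/5! = 2/120
(j±m)!: 2!·1!·1!·2!·1!·1! = 4
prefactor² = (2J+1)·Δ·N² = 1/5
  k=0: +1/(0!·2!·1!·1!·0!·0!) = 1/2
  k=1: −1/(1!·1!·0!·0!·1!·1!) = -1
Σ = -1/2  ⇒  CG² = 1/5·(-1/2)² = 1/20
CG = −√(1/20) = -0.223607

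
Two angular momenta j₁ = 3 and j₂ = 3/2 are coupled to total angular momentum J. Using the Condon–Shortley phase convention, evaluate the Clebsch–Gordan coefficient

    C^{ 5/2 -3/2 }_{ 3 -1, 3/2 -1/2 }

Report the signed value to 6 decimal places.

√[6·2!4!1!/8! · 2!4!1!2!1!4!] = √(576/35)
  +(−1)^0/∏(0,2,4,1,0,0)! = 1/48  (running 1/48)
  +(−1)^1/∏(1,1,3,0,1,1)! = -1/6  (running -7/48)
⟨..|..⟩ = √(576/35)·(-7/48) = -0.591608

−√(7/20) ≈ -0.591608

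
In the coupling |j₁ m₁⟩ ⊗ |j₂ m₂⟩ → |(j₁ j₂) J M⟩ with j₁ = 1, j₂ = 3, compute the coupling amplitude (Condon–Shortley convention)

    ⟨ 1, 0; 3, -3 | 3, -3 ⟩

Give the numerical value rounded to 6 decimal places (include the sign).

√[7·1!1!5!/8! · 1!1!0!6!0!6!] = √(10800)
  +(−1)^0/∏(0,1,1,0,0,5)! = 1/120  (running 1/120)
⟨..|..⟩ = √(10800)·(1/120) = +0.866025

+0.866025  (= +√(3/4))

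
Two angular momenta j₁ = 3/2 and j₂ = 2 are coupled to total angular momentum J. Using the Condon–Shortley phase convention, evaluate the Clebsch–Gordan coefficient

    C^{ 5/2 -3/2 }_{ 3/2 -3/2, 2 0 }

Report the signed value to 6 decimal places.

−√(18/35) = -0.717137

triangle: 1!*2!*3!/7! = 12/5040
(j±m)!: 0!*3!*2!*2!*1!*4! = 576
prefactor² = (2J+1)*Δ*N² = 288/35
  k=1: −1/(1!*0!*2!*1!*0!*2!) = -1/4
Σ = -1/4  ⇒  CG² = 288/35*(-1/4)² = 18/35
CG = −√(18/35) = -0.717137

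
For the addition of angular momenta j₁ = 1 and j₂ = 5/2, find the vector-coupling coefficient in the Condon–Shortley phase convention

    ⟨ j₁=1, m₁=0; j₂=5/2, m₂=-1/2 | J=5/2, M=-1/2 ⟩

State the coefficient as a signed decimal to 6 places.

+0.169031

√[6·1!1!4!/7! · 1!1!2!3!2!3!] = √(144/35)
  +(−1)^0/∏(0,1,1,2,0,2)! = 1/4  (running 1/4)
  +(−1)^1/∏(1,0,0,1,1,3)! = -1/6  (running 1/12)
⟨..|..⟩ = √(144/35)·(1/12) = +0.169031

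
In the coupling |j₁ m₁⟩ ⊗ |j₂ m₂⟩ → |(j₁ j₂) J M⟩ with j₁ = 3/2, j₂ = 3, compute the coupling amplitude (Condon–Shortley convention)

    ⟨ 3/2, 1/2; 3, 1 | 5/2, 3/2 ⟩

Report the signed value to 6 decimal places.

√[6·2!1!4!/8! · 2!1!4!2!4!1!] = √(576/35)
  +(−1)^0/∏(0,2,1,4,0,0)! = 1/48  (running 1/48)
  +(−1)^1/∏(1,1,0,3,1,1)! = -1/6  (running -7/48)
⟨..|..⟩ = √(576/35)·(-7/48) = -0.591608

-0.591608  (= −√(7/20))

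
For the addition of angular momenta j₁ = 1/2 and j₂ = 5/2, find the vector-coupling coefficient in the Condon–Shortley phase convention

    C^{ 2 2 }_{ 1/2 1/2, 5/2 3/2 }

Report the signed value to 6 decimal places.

√[5·1!0!4!/6! · 1!0!4!1!4!0!] = √(96)
  +(−1)^0/∏(0,1,0,4,0,0)! = 1/24  (running 1/24)
⟨..|..⟩ = √(96)·(1/24) = +0.408248

+0.408248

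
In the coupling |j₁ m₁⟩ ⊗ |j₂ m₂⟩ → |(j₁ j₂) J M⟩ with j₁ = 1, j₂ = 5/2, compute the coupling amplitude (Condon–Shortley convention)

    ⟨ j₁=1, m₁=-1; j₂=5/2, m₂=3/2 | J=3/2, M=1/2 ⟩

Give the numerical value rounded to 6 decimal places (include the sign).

√[4·2!0!3!/6! · 0!2!4!1!2!1!] = √(32/5)
  +(−1)^2/∏(2,0,0,2,0,1)! = 1/4  (running 1/4)
⟨..|..⟩ = √(32/5)·(1/4) = +0.632456

+√(2/5) ≈ +0.632456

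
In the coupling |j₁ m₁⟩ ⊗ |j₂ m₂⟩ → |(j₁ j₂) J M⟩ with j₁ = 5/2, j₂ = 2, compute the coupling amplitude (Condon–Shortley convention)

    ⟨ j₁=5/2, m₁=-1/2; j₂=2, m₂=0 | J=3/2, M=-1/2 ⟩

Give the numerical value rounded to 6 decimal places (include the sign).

+0.239046

√[4·3!2!1!/7! · 2!3!2!2!1!2!] = √(32/35)
  +(−1)^1/∏(1,2,2,1,0,0)! = -1/4  (running -1/4)
  +(−1)^2/∏(2,1,1,0,1,1)! = 1/2  (running 1/4)
⟨..|..⟩ = √(32/35)·(1/4) = +0.239046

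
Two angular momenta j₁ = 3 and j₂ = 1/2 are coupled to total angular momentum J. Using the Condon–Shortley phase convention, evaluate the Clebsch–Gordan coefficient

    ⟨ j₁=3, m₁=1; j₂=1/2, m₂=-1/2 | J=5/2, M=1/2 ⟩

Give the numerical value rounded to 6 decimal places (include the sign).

triangle: 1!·5!·0!/7! = 120/5040
(j±m)!: 4!·2!·0!·1!·3!·2! = 576
prefactor² = (2J+1)·Δ·N² = 576/7
  k=0: +1/(0!·1!·2!·0!·3!·0!) = 1/12
Σ = 1/12  ⇒  CG² = 576/7·1/12² = 4/7
CG = +√(4/7) = +0.755929

+√(4/7) = +0.755929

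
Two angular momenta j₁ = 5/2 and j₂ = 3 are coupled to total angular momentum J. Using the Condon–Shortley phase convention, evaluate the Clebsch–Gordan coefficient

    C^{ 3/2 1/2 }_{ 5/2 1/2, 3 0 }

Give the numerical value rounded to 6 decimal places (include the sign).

+0.338062  (= +√(4/35))

√[4·4!1!2!/8! · 3!2!3!3!2!1!] = √(144/35)
  +(−1)^1/∏(1,3,1,2,0,0)! = -1/12  (running -1/12)
  +(−1)^2/∏(2,2,0,1,1,1)! = 1/4  (running 1/6)
⟨..|..⟩ = √(144/35)·(1/6) = +0.338062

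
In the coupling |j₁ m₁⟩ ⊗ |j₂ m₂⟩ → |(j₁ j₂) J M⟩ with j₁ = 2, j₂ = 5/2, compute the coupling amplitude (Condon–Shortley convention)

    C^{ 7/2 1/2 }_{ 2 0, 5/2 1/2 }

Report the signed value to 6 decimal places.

−√(4/105) = -0.195180

triangle: 1!×3!×4!/9! = 144/362880
(j±m)!: 2!×2!×3!×2!×4!×3! = 6912
prefactor² = (2J+1)×Δ×N² = 768/35
  k=0: +1/(0!×1!×2!×3!×1!×1!) = 1/12
  k=1: −1/(1!×0!×1!×2!×2!×2!) = -1/8
Σ = -1/24  ⇒  CG² = 768/35×(-1/24)² = 4/105
CG = −√(4/105) = -0.195180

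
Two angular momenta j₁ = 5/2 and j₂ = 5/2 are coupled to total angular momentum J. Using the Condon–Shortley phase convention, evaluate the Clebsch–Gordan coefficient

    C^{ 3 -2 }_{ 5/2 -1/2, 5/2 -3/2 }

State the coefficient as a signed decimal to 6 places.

√[7·2!3!3!/9! · 2!3!1!4!1!5!] = √(48)
  +(−1)^0/∏(0,2,3,1,0,2)! = 1/24  (running 1/24)
  +(−1)^1/∏(1,1,2,0,1,3)! = -1/12  (running -1/24)
⟨..|..⟩ = √(48)·(-1/24) = -0.288675

-0.288675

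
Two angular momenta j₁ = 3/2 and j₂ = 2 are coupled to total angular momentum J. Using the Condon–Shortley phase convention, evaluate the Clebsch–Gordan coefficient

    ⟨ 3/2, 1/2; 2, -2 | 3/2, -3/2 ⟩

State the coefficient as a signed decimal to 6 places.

j₁+j₂−J=2  J+j₁−j₂=1  J−j₁+j₂=2  j₁+j₂+J+1=6
(j₁±m₁, j₂±m₂, J±M) = (2,1,0,4,0,3)
P² = 32/5
sum k=0..0:
  [0] +1/4 = 1/4
S = 1/4
C² = P²·S² = 2/5 ; C = +0.632456

+0.632456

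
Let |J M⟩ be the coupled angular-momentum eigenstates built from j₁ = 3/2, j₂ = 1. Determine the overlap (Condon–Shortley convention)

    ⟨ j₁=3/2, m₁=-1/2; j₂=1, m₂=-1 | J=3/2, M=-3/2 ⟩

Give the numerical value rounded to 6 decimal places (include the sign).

√[4·1!2!1!/5! · 1!2!0!2!0!3!] = √(8/5)
  +(−1)^0/∏(0,1,2,0,0,1)! = 1/2  (running 1/2)
⟨..|..⟩ = √(8/5)·(1/2) = +0.632456

+0.632456  (= +√(2/5))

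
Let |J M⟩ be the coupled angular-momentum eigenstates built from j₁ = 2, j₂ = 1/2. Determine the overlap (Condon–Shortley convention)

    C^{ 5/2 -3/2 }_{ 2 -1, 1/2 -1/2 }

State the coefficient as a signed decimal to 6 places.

+0.894427

j₁+j₂−J=0  J+j₁−j₂=4  J−j₁+j₂=1  j₁+j₂+J+1=6
(j₁±m₁, j₂±m₂, J±M) = (1,3,0,1,1,4)
P² = 144/5
sum k=0..0:
  [0] +1/6 = 1/6
S = 1/6
C² = P²·S² = 4/5 ; C = +0.894427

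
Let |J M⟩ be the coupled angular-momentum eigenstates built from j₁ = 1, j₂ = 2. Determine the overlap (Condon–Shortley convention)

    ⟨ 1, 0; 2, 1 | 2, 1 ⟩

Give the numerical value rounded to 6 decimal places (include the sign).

−√(1/6) = -0.408248

triangle: 1!·1!·3!/6! = 6/720
(j±m)!: 1!·1!·3!·1!·3!·1! = 36
prefactor² = (2J+1)·Δ·N² = 3/2
  k=0: +1/(0!·1!·1!·3!·0!·0!) = 1/6
  k=1: −1/(1!·0!·0!·2!·1!·1!) = -1/2
Σ = -1/3  ⇒  CG² = 3/2·(-1/3)² = 1/6
CG = −√(1/6) = -0.408248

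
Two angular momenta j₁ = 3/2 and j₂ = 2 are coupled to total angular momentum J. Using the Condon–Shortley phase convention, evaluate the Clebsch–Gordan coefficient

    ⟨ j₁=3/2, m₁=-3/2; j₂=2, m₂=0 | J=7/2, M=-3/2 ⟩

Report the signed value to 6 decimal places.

+0.534522  (= +√(2/7))

triangle: 0!·3!·4!/8! = 144/40320
(j±m)!: 0!·3!·2!·2!·2!·5! = 5760
prefactor² = (2J+1)·Δ·N² = 1152/7
  k=0: +1/(0!·0!·3!·2!·0!·2!) = 1/24
Σ = 1/24  ⇒  CG² = 1152/7·1/24² = 2/7
CG = +√(2/7) = +0.534522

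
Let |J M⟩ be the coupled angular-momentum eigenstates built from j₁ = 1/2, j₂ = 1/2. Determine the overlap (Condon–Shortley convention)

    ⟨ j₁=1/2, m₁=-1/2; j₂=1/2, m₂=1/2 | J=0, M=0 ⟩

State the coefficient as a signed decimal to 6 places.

triangle: 1!*0!*0!/2! = 1/2
(j±m)!: 0!*1!*1!*0!*0!*0! = 1
prefactor² = (2J+1)*Δ*N² = 1/2
  k=1: −1/(1!*0!*0!*0!*0!*0!) = -1
Σ = -1  ⇒  CG² = 1/2*(-1)² = 1/2
CG = −√(1/2) = -0.707107

-0.707107  (= −√(1/2))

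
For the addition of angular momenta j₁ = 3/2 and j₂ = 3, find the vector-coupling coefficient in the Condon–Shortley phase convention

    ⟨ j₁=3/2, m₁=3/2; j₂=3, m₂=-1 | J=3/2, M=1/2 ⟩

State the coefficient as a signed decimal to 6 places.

j₁+j₂−J=3  J+j₁−j₂=0  J−j₁+j₂=3  j₁+j₂+J+1=7
(j₁±m₁, j₂±m₂, J±M) = (3,0,2,4,2,1)
P² = 576/35
sum k=0..0:
  [0] +1/12 = 1/12
S = 1/12
C² = P²·S² = 4/35 ; C = +0.338062

+0.338062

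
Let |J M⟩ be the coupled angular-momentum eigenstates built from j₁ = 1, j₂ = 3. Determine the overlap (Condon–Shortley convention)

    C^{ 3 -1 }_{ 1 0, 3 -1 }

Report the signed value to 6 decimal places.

+0.288675  (= +√(1/12))

√[7·1!1!5!/8! · 1!1!2!4!2!4!] = √(48)
  +(−1)^0/∏(0,1,1,2,0,3)! = 1/12  (running 1/12)
  +(−1)^1/∏(1,0,0,1,1,4)! = -1/24  (running 1/24)
⟨..|..⟩ = √(48)·(1/24) = +0.288675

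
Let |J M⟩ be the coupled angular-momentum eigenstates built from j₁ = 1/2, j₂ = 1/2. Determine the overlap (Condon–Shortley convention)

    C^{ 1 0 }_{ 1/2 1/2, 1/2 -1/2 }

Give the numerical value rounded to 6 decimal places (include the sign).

√[3·0!1!1!/3! · 1!0!0!1!1!1!] = √(1/2)
  +(−1)^0/∏(0,0,0,0,1,1)! = 1  (running 1)
⟨..|..⟩ = √(1/2)·(1) = +0.707107

+0.707107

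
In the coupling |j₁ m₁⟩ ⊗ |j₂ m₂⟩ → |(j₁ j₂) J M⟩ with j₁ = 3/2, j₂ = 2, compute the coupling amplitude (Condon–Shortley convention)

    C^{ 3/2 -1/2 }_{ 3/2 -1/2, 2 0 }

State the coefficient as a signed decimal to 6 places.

j₁+j₂−J=2  J+j₁−j₂=1  J−j₁+j₂=2  j₁+j₂+J+1=6
(j₁±m₁, j₂±m₂, J±M) = (1,2,2,2,1,2)
P² = 16/45
sum k=1..2:
  [1] −1/1 = -1
  [2] +1/4 = 1/4
S = -3/4
C² = P²·S² = 1/5 ; C = -0.447214

-0.447214  (= −√(1/5))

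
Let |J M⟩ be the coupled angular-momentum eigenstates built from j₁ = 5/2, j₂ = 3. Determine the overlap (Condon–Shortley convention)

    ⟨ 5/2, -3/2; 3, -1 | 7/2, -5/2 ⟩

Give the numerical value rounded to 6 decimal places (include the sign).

√[8·2!3!4!/10! · 1!4!2!4!1!6!] = √(18432/35)
  +(−1)^1/∏(1,1,3,1,0,3)! = -1/36  (running -1/36)
  +(−1)^2/∏(2,0,2,0,1,4)! = 1/96  (running -5/288)
⟨..|..⟩ = √(18432/35)·(-5/288) = -0.398410

−√(10/63) ≈ -0.398410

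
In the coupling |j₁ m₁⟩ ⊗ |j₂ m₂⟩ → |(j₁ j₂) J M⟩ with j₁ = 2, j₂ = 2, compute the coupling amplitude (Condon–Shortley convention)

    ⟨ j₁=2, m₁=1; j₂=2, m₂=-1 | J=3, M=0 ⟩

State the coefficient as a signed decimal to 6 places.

j₁+j₂−J=1  J+j₁−j₂=3  J−j₁+j₂=3  j₁+j₂+J+1=8
(j₁±m₁, j₂±m₂, J±M) = (3,1,1,3,3,3)
P² = 81/10
sum k=0..1:
  [0] +1/4 = 1/4
  [1] −1/36 = -1/36
S = 2/9
C² = P²·S² = 2/5 ; C = +0.632456

+√(2/5) ≈ +0.632456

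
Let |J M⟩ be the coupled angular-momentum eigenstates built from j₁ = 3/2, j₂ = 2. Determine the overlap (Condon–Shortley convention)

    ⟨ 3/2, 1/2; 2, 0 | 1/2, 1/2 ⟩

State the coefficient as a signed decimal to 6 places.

−√(1/5) ≈ -0.447214

triangle: 3!*0!*1!/5! = 6/120
(j±m)!: 2!*1!*2!*2!*1!*0! = 8
prefactor² = (2J+1)*Δ*N² = 4/5
  k=1: −1/(1!*2!*0!*1!*0!*0!) = -1/2
Σ = -1/2  ⇒  CG² = 4/5*(-1/2)² = 1/5
CG = −√(1/5) = -0.447214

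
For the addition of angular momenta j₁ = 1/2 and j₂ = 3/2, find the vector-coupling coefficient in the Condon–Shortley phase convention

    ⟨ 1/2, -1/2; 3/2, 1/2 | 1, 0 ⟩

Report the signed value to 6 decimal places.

j₁+j₂−J=1  J+j₁−j₂=0  J−j₁+j₂=2  j₁+j₂+J+1=4
(j₁±m₁, j₂±m₂, J±M) = (0,1,2,1,1,1)
P² = 1/2
sum k=1..1:
  [1] −1/1 = -1
S = -1
C² = P²·S² = 1/2 ; C = -0.707107

-0.707107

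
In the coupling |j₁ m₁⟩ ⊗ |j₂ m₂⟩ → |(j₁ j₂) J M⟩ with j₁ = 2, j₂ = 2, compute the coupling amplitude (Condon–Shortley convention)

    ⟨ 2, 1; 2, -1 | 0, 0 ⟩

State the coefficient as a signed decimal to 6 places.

−√(1/5) = -0.447214

√[1·4!0!0!/5! · 3!1!1!3!0!0!] = √(36/5)
  +(−1)^1/∏(1,3,0,0,0,0)! = -1/6  (running -1/6)
⟨..|..⟩ = √(36/5)·(-1/6) = -0.447214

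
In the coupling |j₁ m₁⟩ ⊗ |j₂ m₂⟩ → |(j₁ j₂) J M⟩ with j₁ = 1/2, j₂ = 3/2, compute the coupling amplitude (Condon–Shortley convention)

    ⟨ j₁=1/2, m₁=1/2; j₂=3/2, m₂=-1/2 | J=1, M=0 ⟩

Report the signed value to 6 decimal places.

+0.707107

√[3·1!0!2!/4! · 1!0!1!2!1!1!] = √(1/2)
  +(−1)^0/∏(0,1,0,1,0,1)! = 1  (running 1)
⟨..|..⟩ = √(1/2)·(1) = +0.707107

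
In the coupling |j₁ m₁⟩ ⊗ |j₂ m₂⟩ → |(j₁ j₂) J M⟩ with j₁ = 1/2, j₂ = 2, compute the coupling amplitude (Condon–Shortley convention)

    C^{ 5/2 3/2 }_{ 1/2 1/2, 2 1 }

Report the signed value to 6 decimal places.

+0.894427  (= +√(4/5))

j₁+j₂−J=0  J+j₁−j₂=1  J−j₁+j₂=4  j₁+j₂+J+1=6
(j₁±m₁, j₂±m₂, J±M) = (1,0,3,1,4,1)
P² = 144/5
sum k=0..0:
  [0] +1/6 = 1/6
S = 1/6
C² = P²·S² = 4/5 ; C = +0.894427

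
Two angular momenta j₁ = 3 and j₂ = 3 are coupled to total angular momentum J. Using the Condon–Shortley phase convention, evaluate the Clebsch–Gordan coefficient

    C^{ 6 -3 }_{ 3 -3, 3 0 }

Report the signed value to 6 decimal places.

+√(1/11) ≈ +0.301511

√[13·0!6!6!/13! · 0!6!3!3!3!9!] = √(671846400/11)
  +(−1)^0/∏(0,0,6,3,0,3)! = 1/25920  (running 1/25920)
⟨..|..⟩ = √(671846400/11)·(1/25920) = +0.301511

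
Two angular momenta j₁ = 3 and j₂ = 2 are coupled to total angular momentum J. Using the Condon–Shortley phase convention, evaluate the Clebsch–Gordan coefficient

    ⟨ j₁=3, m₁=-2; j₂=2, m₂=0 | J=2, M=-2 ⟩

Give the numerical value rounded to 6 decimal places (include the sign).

triangle: 3!*3!*1!/8! = 36/40320
(j±m)!: 1!*5!*2!*2!*0!*4! = 11520
prefactor² = (2J+1)*Δ*N² = 360/7
  k=2: +1/(2!*1!*3!*0!*0!*1!) = 1/12
Σ = 1/12  ⇒  CG² = 360/7*1/12² = 5/14
CG = +√(5/14) = +0.597614

+0.597614  (= +√(5/14))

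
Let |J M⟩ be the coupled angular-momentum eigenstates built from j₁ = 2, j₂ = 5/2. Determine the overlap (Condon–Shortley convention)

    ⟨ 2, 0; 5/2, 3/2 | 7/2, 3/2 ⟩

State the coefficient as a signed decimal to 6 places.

j₁+j₂−J=1  J+j₁−j₂=3  J−j₁+j₂=4  j₁+j₂+J+1=9
(j₁±m₁, j₂±m₂, J±M) = (2,2,4,1,5,2)
P² = 512/7
sum k=0..1:
  [0] +1/48 = 1/48
  [1] −1/12 = -1/12
S = -1/16
C² = P²·S² = 2/7 ; C = -0.534522

-0.534522  (= −√(2/7))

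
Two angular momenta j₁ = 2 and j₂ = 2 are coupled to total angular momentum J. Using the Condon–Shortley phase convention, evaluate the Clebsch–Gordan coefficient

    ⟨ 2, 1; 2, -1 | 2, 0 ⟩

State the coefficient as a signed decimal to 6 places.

+√(1/14) ≈ +0.267261

triangle: 2!·2!·2!/7! = 8/5040
(j±m)!: 3!·1!·1!·3!·2!·2! = 144
prefactor² = (2J+1)·Δ·N² = 8/7
  k=0: +1/(0!·2!·1!·1!·1!·1!) = 1/2
  k=1: −1/(1!·1!·0!·0!·2!·2!) = -1/4
Σ = 1/4  ⇒  CG² = 8/7·1/4² = 1/14
CG = +√(1/14) = +0.267261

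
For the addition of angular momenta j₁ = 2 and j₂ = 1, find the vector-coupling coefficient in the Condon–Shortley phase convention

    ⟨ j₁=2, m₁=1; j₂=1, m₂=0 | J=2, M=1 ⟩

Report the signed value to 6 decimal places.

+0.408248  (= +√(1/6))

triangle: 1!·3!·1!/6! = 6/720
(j±m)!: 3!·1!·1!·1!·3!·1! = 36
prefactor² = (2J+1)·Δ·N² = 3/2
  k=0: +1/(0!·1!·1!·1!·2!·0!) = 1/2
  k=1: −1/(1!·0!·0!·0!·3!·1!) = -1/6
Σ = 1/3  ⇒  CG² = 3/2·1/3² = 1/6
CG = +√(1/6) = +0.408248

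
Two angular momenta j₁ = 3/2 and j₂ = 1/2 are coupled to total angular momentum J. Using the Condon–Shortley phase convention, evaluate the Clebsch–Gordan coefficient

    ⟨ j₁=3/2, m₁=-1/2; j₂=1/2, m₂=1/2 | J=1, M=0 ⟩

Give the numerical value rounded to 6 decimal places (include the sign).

√[3·1!2!0!/4! · 1!2!1!0!1!1!] = √(1/2)
  +(−1)^1/∏(1,0,1,0,1,0)! = -1  (running -1)
⟨..|..⟩ = √(1/2)·(-1) = -0.707107

−√(1/2) = -0.707107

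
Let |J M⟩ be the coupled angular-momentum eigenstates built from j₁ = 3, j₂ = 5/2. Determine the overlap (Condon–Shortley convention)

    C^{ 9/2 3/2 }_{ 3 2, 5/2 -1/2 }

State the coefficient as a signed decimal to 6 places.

j₁+j₂−J=1  J+j₁−j₂=5  J−j₁+j₂=4  j₁+j₂+J+1=11
(j₁±m₁, j₂±m₂, J±M) = (5,1,2,3,6,3)
P² = 345600/77
sum k=0..1:
  [0] +1/96 = 1/96
  [1] −1/720 = -1/720
S = 13/1440
C² = P²·S² = 169/462 ; C = +0.604815

+√(169/462) ≈ +0.604815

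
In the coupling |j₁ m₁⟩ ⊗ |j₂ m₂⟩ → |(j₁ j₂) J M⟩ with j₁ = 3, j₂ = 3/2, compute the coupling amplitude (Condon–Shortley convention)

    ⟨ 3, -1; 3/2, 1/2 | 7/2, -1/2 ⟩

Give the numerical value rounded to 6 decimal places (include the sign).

-0.534522

triangle: 1!·5!·2!/9! = 240/362880
(j±m)!: 2!·4!·2!·1!·3!·4! = 13824
prefactor² = (2J+1)·Δ·N² = 512/7
  k=0: +1/(0!·1!·4!·2!·1!·0!) = 1/48
  k=1: −1/(1!·0!·3!·1!·2!·1!) = -1/12
Σ = -1/16  ⇒  CG² = 512/7·(-1/16)² = 2/7
CG = −√(2/7) = -0.534522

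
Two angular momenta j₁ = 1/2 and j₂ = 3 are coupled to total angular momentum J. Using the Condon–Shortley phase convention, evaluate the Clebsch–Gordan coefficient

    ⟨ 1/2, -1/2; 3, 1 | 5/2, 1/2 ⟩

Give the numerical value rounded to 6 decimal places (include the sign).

triangle: 1!×0!×5!/7! = 120/5040
(j±m)!: 0!×1!×4!×2!×3!×2! = 576
prefactor² = (2J+1)×Δ×N² = 576/7
  k=1: −1/(1!×0!×0!×3!×0!×2!) = -1/12
Σ = -1/12  ⇒  CG² = 576/7×(-1/12)² = 4/7
CG = −√(4/7) = -0.755929

-0.755929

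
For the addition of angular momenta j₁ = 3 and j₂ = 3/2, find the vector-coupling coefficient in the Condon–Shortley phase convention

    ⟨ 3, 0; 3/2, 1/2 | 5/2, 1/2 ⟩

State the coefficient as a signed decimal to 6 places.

j₁+j₂−J=2  J+j₁−j₂=4  J−j₁+j₂=1  j₁+j₂+J+1=8
(j₁±m₁, j₂±m₂, J±M) = (3,3,2,1,3,2)
P² = 216/35
sum k=1..2:
  [1] −1/4 = -1/4
  [2] +1/12 = 1/12
S = -1/6
C² = P²·S² = 6/35 ; C = -0.414039

-0.414039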